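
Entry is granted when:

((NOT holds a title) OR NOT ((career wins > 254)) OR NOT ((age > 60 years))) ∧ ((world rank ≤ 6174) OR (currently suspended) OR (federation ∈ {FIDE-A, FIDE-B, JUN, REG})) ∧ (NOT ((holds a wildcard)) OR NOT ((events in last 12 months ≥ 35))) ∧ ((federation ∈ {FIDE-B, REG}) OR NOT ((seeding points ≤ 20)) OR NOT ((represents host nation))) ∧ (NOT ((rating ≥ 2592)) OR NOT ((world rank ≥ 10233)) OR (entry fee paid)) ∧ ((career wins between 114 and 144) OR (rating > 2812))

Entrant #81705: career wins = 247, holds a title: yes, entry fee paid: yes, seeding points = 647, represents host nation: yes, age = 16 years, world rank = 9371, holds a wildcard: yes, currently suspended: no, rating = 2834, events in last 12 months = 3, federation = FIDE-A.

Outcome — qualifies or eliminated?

Qualifies

Atomic conditions:
  NOT holds a title: yes → false
  career wins > 254: 247 > 254 is false
  age > 60 years: 16 > 60 is false
  world rank ≤ 6174: 9371 ≤ 6174 is false
  currently suspended: no → false
  federation ∈ {FIDE-A, FIDE-B, JUN, REG}: FIDE-A is in the set → true
  holds a wildcard: yes → true
  events in last 12 months ≥ 35: 3 ≥ 35 is false
  federation ∈ {FIDE-B, REG}: FIDE-A is not in the set → false
  seeding points ≤ 20: 647 ≤ 20 is false
  represents host nation: yes → true
  rating ≥ 2592: 2834 ≥ 2592 is true
  world rank ≥ 10233: 9371 ≥ 10233 is false
  entry fee paid: yes → true
  career wins between 114 and 144: 247 in [114, 144] is false
  rating > 2812: 2834 > 2812 is true
Combine:
[1.2] NOT false = true
[1.3] NOT false = true
[1] false OR true OR true = true
[2] false OR false OR true = true
[3.1] NOT true = false
[3.2] NOT false = true
[3] false OR true = true
[4.2] NOT false = true
[4.3] NOT true = false
[4] false OR true OR false = true
[5.1] NOT true = false
[5.2] NOT false = true
[5] false OR true OR true = true
[6] false OR true = true
[root] true AND true AND true AND true AND true AND true = true
Overall: true → qualifies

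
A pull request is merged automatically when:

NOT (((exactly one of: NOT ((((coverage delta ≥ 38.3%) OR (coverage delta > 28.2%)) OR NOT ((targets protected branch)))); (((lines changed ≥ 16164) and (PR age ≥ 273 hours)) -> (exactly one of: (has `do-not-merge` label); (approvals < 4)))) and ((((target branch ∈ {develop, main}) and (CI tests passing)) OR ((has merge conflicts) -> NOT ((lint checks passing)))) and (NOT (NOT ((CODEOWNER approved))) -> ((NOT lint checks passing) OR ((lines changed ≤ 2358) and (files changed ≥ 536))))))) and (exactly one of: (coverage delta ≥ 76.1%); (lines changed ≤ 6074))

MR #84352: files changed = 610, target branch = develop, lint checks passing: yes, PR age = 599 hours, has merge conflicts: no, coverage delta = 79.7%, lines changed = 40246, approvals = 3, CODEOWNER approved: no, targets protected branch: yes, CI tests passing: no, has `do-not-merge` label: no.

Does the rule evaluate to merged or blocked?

Atomic conditions:
  coverage delta ≥ 38.3%: 79.7 ≥ 38.3 is true
  coverage delta > 28.2%: 79.7 > 28.2 is true
  targets protected branch: yes → true
  lines changed ≥ 16164: 40246 ≥ 16164 is true
  PR age ≥ 273 hours: 599 ≥ 273 is true
  has `do-not-merge` label: no → false
  approvals < 4: 3 < 4 is true
  target branch ∈ {develop, main}: develop is in the set → true
  CI tests passing: no → false
  has merge conflicts: no → false
  lint checks passing: yes → true
  CODEOWNER approved: no → false
  NOT lint checks passing: yes → false
  lines changed ≤ 2358: 40246 ≤ 2358 is false
  files changed ≥ 536: 610 ≥ 536 is true
  coverage delta ≥ 76.1%: 79.7 ≥ 76.1 is true
  lines changed ≤ 6074: 40246 ≤ 6074 is false
Combine:
[1.1.1.1.1.1] true OR true = true
[1.1.1.1.1.2] NOT true = false
[1.1.1.1.1] true OR false = true
[1.1.1.1] NOT true = false
[1.1.1.2.1] true AND true = true
[1.1.1.2.2] exactly-one(false, true) = true
[1.1.1.2] true → true = true
[1.1.1] exactly-one(false, true) = true
[1.1.2.1.1] true AND false = false
[1.1.2.1.2.2] NOT true = false
[1.1.2.1.2] false → false (antecedent false ⇒ implication holds) = true
[1.1.2.1] false OR true = true
[1.1.2.2.1.1] NOT false = true
[1.1.2.2.1] NOT true = false
[1.1.2.2.2.2] false AND true = false
[1.1.2.2.2] false OR false = false
[1.1.2.2] false → false (antecedent false ⇒ implication holds) = true
[1.1.2] true AND true = true
[1.1] true AND true = true
[1] NOT true = false
[2] exactly-one(true, false) = true
[root] false AND true = false
Overall: false → blocked

Blocked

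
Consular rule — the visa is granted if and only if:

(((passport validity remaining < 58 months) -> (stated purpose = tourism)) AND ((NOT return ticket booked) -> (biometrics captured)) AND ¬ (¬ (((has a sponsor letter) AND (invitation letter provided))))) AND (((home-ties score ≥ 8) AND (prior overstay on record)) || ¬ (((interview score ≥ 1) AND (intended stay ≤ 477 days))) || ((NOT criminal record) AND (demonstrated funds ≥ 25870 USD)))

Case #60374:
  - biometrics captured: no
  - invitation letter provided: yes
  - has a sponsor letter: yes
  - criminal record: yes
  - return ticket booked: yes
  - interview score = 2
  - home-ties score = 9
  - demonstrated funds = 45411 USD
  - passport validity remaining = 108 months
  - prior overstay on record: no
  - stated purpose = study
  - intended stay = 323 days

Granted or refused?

Atomic conditions:
  passport validity remaining < 58 months: 108 < 58 is false
  stated purpose = tourism: study == tourism is false
  NOT return ticket booked: yes → false
  biometrics captured: no → false
  has a sponsor letter: yes → true
  invitation letter provided: yes → true
  home-ties score ≥ 8: 9 ≥ 8 is true
  prior overstay on record: no → false
  interview score ≥ 1: 2 ≥ 1 is true
  intended stay ≤ 477 days: 323 ≤ 477 is true
  NOT criminal record: yes → false
  demonstrated funds ≥ 25870 USD: 45411 ≥ 25870 is true
Combine:
[1.1] false → false (antecedent false ⇒ implication holds) = true
[1.2] false → false (antecedent false ⇒ implication holds) = true
[1.3.1.1] true AND true = true
[1.3.1] NOT true = false
[1.3] NOT false = true
[1] true AND true AND true = true
[2.1] true AND false = false
[2.2.1] true AND true = true
[2.2] NOT true = false
[2.3] false AND true = false
[2] false OR false OR false = false
[root] true AND false = false
Overall: false → refused

Refused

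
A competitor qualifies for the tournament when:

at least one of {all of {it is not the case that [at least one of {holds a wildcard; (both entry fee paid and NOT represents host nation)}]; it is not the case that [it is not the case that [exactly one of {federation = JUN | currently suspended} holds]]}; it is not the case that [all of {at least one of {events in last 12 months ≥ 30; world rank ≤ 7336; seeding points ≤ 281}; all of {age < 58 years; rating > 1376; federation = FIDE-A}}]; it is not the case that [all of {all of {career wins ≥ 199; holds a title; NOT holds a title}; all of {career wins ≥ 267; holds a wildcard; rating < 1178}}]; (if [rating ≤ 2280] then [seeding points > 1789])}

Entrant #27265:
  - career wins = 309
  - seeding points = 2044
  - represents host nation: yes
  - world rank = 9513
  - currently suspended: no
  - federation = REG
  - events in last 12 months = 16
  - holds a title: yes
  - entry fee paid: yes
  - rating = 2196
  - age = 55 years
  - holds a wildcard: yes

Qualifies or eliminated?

Atomic conditions:
  holds a wildcard: yes → true
  entry fee paid: yes → true
  NOT represents host nation: yes → false
  federation = JUN: REG == JUN is false
  currently suspended: no → false
  events in last 12 months ≥ 30: 16 ≥ 30 is false
  world rank ≤ 7336: 9513 ≤ 7336 is false
  seeding points ≤ 281: 2044 ≤ 281 is false
  age < 58 years: 55 < 58 is true
  rating > 1376: 2196 > 1376 is true
  federation = FIDE-A: REG == FIDE-A is false
  career wins ≥ 199: 309 ≥ 199 is true
  holds a title: yes → true
  NOT holds a title: yes → false
  career wins ≥ 267: 309 ≥ 267 is true
  rating < 1178: 2196 < 1178 is false
  rating ≤ 2280: 2196 ≤ 2280 is true
  seeding points > 1789: 2044 > 1789 is true
Combine:
[1.1.1.2] true AND false = false
[1.1.1] true OR false = true
[1.1] NOT true = false
[1.2.1.1] exactly-one(false, false) = false
[1.2.1] NOT false = true
[1.2] NOT true = false
[1] false AND false = false
[2.1.1] false OR false OR false = false
[2.1.2] true AND true AND false = false
[2.1] false AND false = false
[2] NOT false = true
[3.1.1] true AND true AND false = false
[3.1.2] true AND true AND false = false
[3.1] false AND false = false
[3] NOT false = true
[4] true → true = true
[root] false OR true OR true OR true = true
Overall: true → qualifies

Qualifies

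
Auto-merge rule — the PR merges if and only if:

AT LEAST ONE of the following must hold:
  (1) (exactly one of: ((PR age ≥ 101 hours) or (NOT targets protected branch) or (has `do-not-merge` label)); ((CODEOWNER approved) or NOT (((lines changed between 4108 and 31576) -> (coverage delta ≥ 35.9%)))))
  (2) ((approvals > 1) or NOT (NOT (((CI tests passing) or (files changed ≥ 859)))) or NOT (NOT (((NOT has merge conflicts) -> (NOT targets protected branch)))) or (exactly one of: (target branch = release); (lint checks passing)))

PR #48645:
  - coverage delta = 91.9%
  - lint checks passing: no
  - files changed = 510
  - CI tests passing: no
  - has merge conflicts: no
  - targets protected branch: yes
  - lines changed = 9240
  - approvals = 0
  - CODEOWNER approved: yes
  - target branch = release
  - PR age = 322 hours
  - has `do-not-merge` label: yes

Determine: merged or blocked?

Merged

Atomic conditions:
  PR age ≥ 101 hours: 322 ≥ 101 is true
  NOT targets protected branch: yes → false
  has `do-not-merge` label: yes → true
  CODEOWNER approved: yes → true
  lines changed between 4108 and 31576: 9240 in [4108, 31576] is true
  coverage delta ≥ 35.9%: 91.9 ≥ 35.9 is true
  approvals > 1: 0 > 1 is false
  CI tests passing: no → false
  files changed ≥ 859: 510 ≥ 859 is false
  NOT has merge conflicts: no → true
  target branch = release: release == release is true
  lint checks passing: no → false
Combine:
[1.1] true OR false OR true = true
[1.2.2.1] true → true = true
[1.2.2] NOT true = false
[1.2] true OR false = true
[1] exactly-one(true, true) = false
[2.2.1.1] false OR false = false
[2.2.1] NOT false = true
[2.2] NOT true = false
[2.3.1.1] true → false = false
[2.3.1] NOT false = true
[2.3] NOT true = false
[2.4] exactly-one(true, false) = true
[2] false OR false OR false OR true = true
[root] false OR true = true
Overall: true → merged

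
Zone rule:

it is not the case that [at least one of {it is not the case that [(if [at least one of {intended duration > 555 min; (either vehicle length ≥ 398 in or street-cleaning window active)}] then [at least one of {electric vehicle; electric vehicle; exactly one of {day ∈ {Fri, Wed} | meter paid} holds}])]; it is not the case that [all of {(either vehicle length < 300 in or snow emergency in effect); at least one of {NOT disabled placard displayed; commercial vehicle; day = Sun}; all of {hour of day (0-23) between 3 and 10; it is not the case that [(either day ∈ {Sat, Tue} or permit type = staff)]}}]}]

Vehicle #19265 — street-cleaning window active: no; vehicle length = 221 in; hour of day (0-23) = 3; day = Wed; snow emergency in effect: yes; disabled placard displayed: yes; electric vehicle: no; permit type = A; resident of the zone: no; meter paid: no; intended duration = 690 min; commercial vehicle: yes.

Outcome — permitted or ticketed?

Permitted

Atomic conditions:
  intended duration > 555 min: 690 > 555 is true
  vehicle length ≥ 398 in: 221 ≥ 398 is false
  street-cleaning window active: no → false
  electric vehicle: no → false
  day ∈ {Fri, Wed}: Wed is in the set → true
  meter paid: no → false
  vehicle length < 300 in: 221 < 300 is true
  snow emergency in effect: yes → true
  NOT disabled placard displayed: yes → false
  commercial vehicle: yes → true
  day = Sun: Wed == Sun is false
  hour of day (0-23) between 3 and 10: 3 in [3, 10] is true
  day ∈ {Sat, Tue}: Wed is not in the set → false
  permit type = staff: A == staff is false
Combine:
[1.1.1.1.2] false OR false = false
[1.1.1.1] true OR false = true
[1.1.1.2.3] exactly-one(true, false) = true
[1.1.1.2] false OR false OR true = true
[1.1.1] true → true = true
[1.1] NOT true = false
[1.2.1.1] true OR true = true
[1.2.1.2] false OR true OR false = true
[1.2.1.3.2.1] false OR false = false
[1.2.1.3.2] NOT false = true
[1.2.1.3] true AND true = true
[1.2.1] true AND true AND true = true
[1.2] NOT true = false
[1] false OR false = false
[root] NOT false = true
Overall: true → permitted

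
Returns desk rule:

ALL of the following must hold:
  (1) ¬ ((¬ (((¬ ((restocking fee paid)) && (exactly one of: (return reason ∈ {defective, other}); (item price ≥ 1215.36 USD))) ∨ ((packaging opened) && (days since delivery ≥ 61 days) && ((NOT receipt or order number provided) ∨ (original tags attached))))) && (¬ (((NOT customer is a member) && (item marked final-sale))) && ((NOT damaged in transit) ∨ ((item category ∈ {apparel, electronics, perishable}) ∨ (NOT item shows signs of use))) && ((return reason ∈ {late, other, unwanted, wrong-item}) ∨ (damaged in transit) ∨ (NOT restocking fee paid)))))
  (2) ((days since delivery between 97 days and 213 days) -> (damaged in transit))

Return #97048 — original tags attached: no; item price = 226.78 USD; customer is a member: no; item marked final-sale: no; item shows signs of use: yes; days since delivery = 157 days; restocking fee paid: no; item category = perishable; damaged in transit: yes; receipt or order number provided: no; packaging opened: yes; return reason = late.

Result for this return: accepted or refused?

Accepted

Atomic conditions:
  restocking fee paid: no → false
  return reason ∈ {defective, other}: late is not in the set → false
  item price ≥ 1215.36 USD: 226.78 ≥ 1215.36 is false
  packaging opened: yes → true
  days since delivery ≥ 61 days: 157 ≥ 61 is true
  NOT receipt or order number provided: no → true
  original tags attached: no → false
  NOT customer is a member: no → true
  item marked final-sale: no → false
  NOT damaged in transit: yes → false
  item category ∈ {apparel, electronics, perishable}: perishable is in the set → true
  NOT item shows signs of use: yes → false
  return reason ∈ {late, other, unwanted, wrong-item}: late is in the set → true
  damaged in transit: yes → true
  NOT restocking fee paid: no → true
  days since delivery between 97 days and 213 days: 157 in [97, 213] is true
Combine:
[1.1.1.1.1.1] NOT false = true
[1.1.1.1.1.2] exactly-one(false, false) = false
[1.1.1.1.1] true AND false = false
[1.1.1.1.2.3] true OR false = true
[1.1.1.1.2] true AND true AND true = true
[1.1.1.1] false OR true = true
[1.1.1] NOT true = false
[1.1.2.1.1] true AND false = false
[1.1.2.1] NOT false = true
[1.1.2.2.2] true OR false = true
[1.1.2.2] false OR true = true
[1.1.2.3] true OR true OR true = true
[1.1.2] true AND true AND true = true
[1.1] false AND true = false
[1] NOT false = true
[2] true → true = true
[root] true AND true = true
Overall: true → accepted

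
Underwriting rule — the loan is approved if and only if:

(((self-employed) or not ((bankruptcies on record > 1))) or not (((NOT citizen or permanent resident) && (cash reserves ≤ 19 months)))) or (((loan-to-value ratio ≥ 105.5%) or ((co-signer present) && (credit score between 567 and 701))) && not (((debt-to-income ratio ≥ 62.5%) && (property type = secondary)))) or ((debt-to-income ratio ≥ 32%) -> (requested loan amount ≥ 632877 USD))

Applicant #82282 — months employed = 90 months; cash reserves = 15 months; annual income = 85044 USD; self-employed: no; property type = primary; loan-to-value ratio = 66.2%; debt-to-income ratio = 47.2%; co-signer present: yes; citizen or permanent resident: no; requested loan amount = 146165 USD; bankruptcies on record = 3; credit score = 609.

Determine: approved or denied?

Approved

Atomic conditions:
  self-employed: no → false
  bankruptcies on record > 1: 3 > 1 is true
  NOT citizen or permanent resident: no → true
  cash reserves ≤ 19 months: 15 ≤ 19 is true
  loan-to-value ratio ≥ 105.5%: 66.2 ≥ 105.5 is false
  co-signer present: yes → true
  credit score between 567 and 701: 609 in [567, 701] is true
  debt-to-income ratio ≥ 62.5%: 47.2 ≥ 62.5 is false
  property type = secondary: primary == secondary is false
  debt-to-income ratio ≥ 32%: 47.2 ≥ 32 is true
  requested loan amount ≥ 632877 USD: 146165 ≥ 632877 is false
Combine:
[1.1.2] NOT true = false
[1.1] false OR false = false
[1.2.1] true AND true = true
[1.2] NOT true = false
[1] false OR false = false
[2.1.2] true AND true = true
[2.1] false OR true = true
[2.2.1] false AND false = false
[2.2] NOT false = true
[2] true AND true = true
[3] true → false = false
[root] false OR true OR false = true
Overall: true → approved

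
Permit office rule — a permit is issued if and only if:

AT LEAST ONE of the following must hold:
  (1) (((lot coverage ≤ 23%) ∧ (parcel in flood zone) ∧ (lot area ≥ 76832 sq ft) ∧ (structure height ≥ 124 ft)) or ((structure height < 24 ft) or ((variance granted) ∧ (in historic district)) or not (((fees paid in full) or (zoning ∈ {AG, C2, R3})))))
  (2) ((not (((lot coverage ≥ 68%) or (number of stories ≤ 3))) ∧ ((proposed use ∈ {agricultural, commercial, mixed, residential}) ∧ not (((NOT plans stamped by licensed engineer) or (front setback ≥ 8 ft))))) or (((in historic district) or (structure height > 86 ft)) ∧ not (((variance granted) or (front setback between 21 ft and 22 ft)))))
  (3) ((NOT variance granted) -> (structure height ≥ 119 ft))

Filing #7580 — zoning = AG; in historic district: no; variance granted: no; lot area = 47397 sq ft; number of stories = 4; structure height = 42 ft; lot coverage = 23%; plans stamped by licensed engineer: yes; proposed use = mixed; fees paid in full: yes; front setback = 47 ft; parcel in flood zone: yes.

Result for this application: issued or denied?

Atomic conditions:
  lot coverage ≤ 23%: 23 ≤ 23 is true
  parcel in flood zone: yes → true
  lot area ≥ 76832 sq ft: 47397 ≥ 76832 is false
  structure height ≥ 124 ft: 42 ≥ 124 is false
  structure height < 24 ft: 42 < 24 is false
  variance granted: no → false
  in historic district: no → false
  fees paid in full: yes → true
  zoning ∈ {AG, C2, R3}: AG is in the set → true
  lot coverage ≥ 68%: 23 ≥ 68 is false
  number of stories ≤ 3: 4 ≤ 3 is false
  proposed use ∈ {agricultural, commercial, mixed, residential}: mixed is in the set → true
  NOT plans stamped by licensed engineer: yes → false
  front setback ≥ 8 ft: 47 ≥ 8 is true
  structure height > 86 ft: 42 > 86 is false
  front setback between 21 ft and 22 ft: 47 in [21, 22] is false
  NOT variance granted: no → true
  structure height ≥ 119 ft: 42 ≥ 119 is false
Combine:
[1.1] true AND true AND false AND false = false
[1.2.2] false AND false = false
[1.2.3.1] true OR true = true
[1.2.3] NOT true = false
[1.2] false OR false OR false = false
[1] false OR false = false
[2.1.1.1] false OR false = false
[2.1.1] NOT false = true
[2.1.2.2.1] false OR true = true
[2.1.2.2] NOT true = false
[2.1.2] true AND false = false
[2.1] true AND false = false
[2.2.1] false OR false = false
[2.2.2.1] false OR false = false
[2.2.2] NOT false = true
[2.2] false AND true = false
[2] false OR false = false
[3] true → false = false
[root] false OR false OR false = false
Overall: false → denied

Denied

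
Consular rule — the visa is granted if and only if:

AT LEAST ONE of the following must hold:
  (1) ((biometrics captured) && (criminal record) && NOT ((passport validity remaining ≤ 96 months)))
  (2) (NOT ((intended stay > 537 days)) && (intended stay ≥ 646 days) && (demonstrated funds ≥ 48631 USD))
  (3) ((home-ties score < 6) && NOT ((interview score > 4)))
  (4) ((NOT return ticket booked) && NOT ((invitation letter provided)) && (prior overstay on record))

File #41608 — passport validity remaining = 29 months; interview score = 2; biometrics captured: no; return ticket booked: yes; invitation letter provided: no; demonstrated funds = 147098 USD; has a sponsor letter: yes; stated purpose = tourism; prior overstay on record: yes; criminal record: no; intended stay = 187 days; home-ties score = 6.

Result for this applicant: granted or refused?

Atomic conditions:
  biometrics captured: no → false
  criminal record: no → false
  passport validity remaining ≤ 96 months: 29 ≤ 96 is true
  intended stay > 537 days: 187 > 537 is false
  intended stay ≥ 646 days: 187 ≥ 646 is false
  demonstrated funds ≥ 48631 USD: 147098 ≥ 48631 is true
  home-ties score < 6: 6 < 6 is false
  interview score > 4: 2 > 4 is false
  NOT return ticket booked: yes → false
  invitation letter provided: no → false
  prior overstay on record: yes → true
Combine:
[1.3] NOT true = false
[1] false AND false AND false = false
[2.1] NOT false = true
[2] true AND false AND true = false
[3.2] NOT false = true
[3] false AND true = false
[4.2] NOT false = true
[4] false AND true AND true = false
[root] false OR false OR false OR false = false
Overall: false → refused

Refused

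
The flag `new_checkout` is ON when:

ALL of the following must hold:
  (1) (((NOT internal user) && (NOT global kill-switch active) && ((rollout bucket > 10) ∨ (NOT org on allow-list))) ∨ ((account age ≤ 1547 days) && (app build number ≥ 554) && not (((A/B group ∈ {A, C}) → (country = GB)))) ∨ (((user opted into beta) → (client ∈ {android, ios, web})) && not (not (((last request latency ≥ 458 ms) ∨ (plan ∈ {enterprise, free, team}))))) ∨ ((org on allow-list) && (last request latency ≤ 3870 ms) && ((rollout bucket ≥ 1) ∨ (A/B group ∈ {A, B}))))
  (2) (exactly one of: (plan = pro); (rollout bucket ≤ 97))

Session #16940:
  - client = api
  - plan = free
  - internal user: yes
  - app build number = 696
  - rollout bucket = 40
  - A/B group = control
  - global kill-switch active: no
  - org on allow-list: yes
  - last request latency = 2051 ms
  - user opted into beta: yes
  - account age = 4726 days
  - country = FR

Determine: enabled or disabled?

Atomic conditions:
  NOT internal user: yes → false
  NOT global kill-switch active: no → true
  rollout bucket > 10: 40 > 10 is true
  NOT org on allow-list: yes → false
  account age ≤ 1547 days: 4726 ≤ 1547 is false
  app build number ≥ 554: 696 ≥ 554 is true
  A/B group ∈ {A, C}: control is not in the set → false
  country = GB: FR == GB is false
  user opted into beta: yes → true
  client ∈ {android, ios, web}: api is not in the set → false
  last request latency ≥ 458 ms: 2051 ≥ 458 is true
  plan ∈ {enterprise, free, team}: free is in the set → true
  org on allow-list: yes → true
  last request latency ≤ 3870 ms: 2051 ≤ 3870 is true
  rollout bucket ≥ 1: 40 ≥ 1 is true
  A/B group ∈ {A, B}: control is not in the set → false
  plan = pro: free == pro is false
  rollout bucket ≤ 97: 40 ≤ 97 is true
Combine:
[1.1.3] true OR false = true
[1.1] false AND true AND true = false
[1.2.3.1] false → false (antecedent false ⇒ implication holds) = true
[1.2.3] NOT true = false
[1.2] false AND true AND false = false
[1.3.1] true → false = false
[1.3.2.1.1] true OR true = true
[1.3.2.1] NOT true = false
[1.3.2] NOT false = true
[1.3] false AND true = false
[1.4.3] true OR false = true
[1.4] true AND true AND true = true
[1] false OR false OR false OR true = true
[2] exactly-one(false, true) = true
[root] true AND true = true
Overall: true → enabled

Enabled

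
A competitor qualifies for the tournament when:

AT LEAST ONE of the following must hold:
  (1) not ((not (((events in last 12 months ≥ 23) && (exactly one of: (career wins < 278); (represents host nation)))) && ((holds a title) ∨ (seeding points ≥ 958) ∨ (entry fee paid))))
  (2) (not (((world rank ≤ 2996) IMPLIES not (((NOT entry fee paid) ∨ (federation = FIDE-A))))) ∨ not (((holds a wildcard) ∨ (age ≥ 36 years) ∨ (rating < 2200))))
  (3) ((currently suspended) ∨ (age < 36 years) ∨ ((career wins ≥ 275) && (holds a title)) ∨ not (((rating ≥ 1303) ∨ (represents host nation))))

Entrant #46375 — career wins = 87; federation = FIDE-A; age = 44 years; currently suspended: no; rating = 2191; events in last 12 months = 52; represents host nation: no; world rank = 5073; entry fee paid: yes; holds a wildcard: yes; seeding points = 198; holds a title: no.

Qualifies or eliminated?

Qualifies

Atomic conditions:
  events in last 12 months ≥ 23: 52 ≥ 23 is true
  career wins < 278: 87 < 278 is true
  represents host nation: no → false
  holds a title: no → false
  seeding points ≥ 958: 198 ≥ 958 is false
  entry fee paid: yes → true
  world rank ≤ 2996: 5073 ≤ 2996 is false
  NOT entry fee paid: yes → false
  federation = FIDE-A: FIDE-A == FIDE-A is true
  holds a wildcard: yes → true
  age ≥ 36 years: 44 ≥ 36 is true
  rating < 2200: 2191 < 2200 is true
  currently suspended: no → false
  age < 36 years: 44 < 36 is false
  career wins ≥ 275: 87 ≥ 275 is false
  rating ≥ 1303: 2191 ≥ 1303 is true
Combine:
[1.1.1.1.2] exactly-one(true, false) = true
[1.1.1.1] true AND true = true
[1.1.1] NOT true = false
[1.1.2] false OR false OR true = true
[1.1] false AND true = false
[1] NOT false = true
[2.1.1.2.1] false OR true = true
[2.1.1.2] NOT true = false
[2.1.1] false → false (antecedent false ⇒ implication holds) = true
[2.1] NOT true = false
[2.2.1] true OR true OR true = true
[2.2] NOT true = false
[2] false OR false = false
[3.3] false AND false = false
[3.4.1] true OR false = true
[3.4] NOT true = false
[3] false OR false OR false OR false = false
[root] true OR false OR false = true
Overall: true → qualifies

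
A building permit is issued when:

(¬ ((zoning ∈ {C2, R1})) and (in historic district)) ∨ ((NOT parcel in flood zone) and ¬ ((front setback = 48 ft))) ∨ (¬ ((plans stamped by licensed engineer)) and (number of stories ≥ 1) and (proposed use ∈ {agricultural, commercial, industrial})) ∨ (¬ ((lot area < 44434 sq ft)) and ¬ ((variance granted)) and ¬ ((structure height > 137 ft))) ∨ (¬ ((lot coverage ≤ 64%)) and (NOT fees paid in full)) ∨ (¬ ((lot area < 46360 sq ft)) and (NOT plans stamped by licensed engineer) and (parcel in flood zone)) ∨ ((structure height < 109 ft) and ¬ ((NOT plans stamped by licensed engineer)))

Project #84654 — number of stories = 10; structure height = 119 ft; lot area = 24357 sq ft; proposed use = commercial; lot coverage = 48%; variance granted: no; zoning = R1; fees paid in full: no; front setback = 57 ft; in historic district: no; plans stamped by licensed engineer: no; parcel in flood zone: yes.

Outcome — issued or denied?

Atomic conditions:
  zoning ∈ {C2, R1}: R1 is in the set → true
  in historic district: no → false
  NOT parcel in flood zone: yes → false
  front setback = 48 ft: 57 == 48 is false
  plans stamped by licensed engineer: no → false
  number of stories ≥ 1: 10 ≥ 1 is true
  proposed use ∈ {agricultural, commercial, industrial}: commercial is in the set → true
  lot area < 44434 sq ft: 24357 < 44434 is true
  variance granted: no → false
  structure height > 137 ft: 119 > 137 is false
  lot coverage ≤ 64%: 48 ≤ 64 is true
  NOT fees paid in full: no → true
  lot area < 46360 sq ft: 24357 < 46360 is true
  NOT plans stamped by licensed engineer: no → true
  parcel in flood zone: yes → true
  structure height < 109 ft: 119 < 109 is false
Combine:
[1.1] NOT true = false
[1] false AND false = false
[2.2] NOT false = true
[2] false AND true = false
[3.1] NOT false = true
[3] true AND true AND true = true
[4.1] NOT true = false
[4.2] NOT false = true
[4.3] NOT false = true
[4] false AND true AND true = false
[5.1] NOT true = false
[5] false AND true = false
[6.1] NOT true = false
[6] false AND true AND true = false
[7.2] NOT true = false
[7] false AND false = false
[root] false OR false OR true OR false OR false OR false OR false = true
Overall: true → issued

Issued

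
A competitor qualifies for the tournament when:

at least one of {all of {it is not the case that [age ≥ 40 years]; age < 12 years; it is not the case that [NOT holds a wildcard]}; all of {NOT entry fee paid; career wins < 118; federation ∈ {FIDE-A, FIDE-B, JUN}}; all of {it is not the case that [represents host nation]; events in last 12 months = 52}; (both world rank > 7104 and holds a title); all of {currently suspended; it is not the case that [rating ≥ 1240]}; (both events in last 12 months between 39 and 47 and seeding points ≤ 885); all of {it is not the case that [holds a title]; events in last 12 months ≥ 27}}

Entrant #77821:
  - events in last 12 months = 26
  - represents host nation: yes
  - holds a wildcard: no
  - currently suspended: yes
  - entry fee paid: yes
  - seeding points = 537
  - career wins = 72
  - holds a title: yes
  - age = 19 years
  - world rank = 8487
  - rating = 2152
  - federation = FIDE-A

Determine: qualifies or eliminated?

Atomic conditions:
  age ≥ 40 years: 19 ≥ 40 is false
  age < 12 years: 19 < 12 is false
  NOT holds a wildcard: no → true
  NOT entry fee paid: yes → false
  career wins < 118: 72 < 118 is true
  federation ∈ {FIDE-A, FIDE-B, JUN}: FIDE-A is in the set → true
  represents host nation: yes → true
  events in last 12 months = 52: 26 == 52 is false
  world rank > 7104: 8487 > 7104 is true
  holds a title: yes → true
  currently suspended: yes → true
  rating ≥ 1240: 2152 ≥ 1240 is true
  events in last 12 months between 39 and 47: 26 in [39, 47] is false
  seeding points ≤ 885: 537 ≤ 885 is true
  events in last 12 months ≥ 27: 26 ≥ 27 is false
Combine:
[1.1] NOT false = true
[1.3] NOT true = false
[1] true AND false AND false = false
[2] false AND true AND true = false
[3.1] NOT true = false
[3] false AND false = false
[4] true AND true = true
[5.2] NOT true = false
[5] true AND false = false
[6] false AND true = false
[7.1] NOT true = false
[7] false AND false = false
[root] false OR false OR false OR true OR false OR false OR false = true
Overall: true → qualifies

Qualifies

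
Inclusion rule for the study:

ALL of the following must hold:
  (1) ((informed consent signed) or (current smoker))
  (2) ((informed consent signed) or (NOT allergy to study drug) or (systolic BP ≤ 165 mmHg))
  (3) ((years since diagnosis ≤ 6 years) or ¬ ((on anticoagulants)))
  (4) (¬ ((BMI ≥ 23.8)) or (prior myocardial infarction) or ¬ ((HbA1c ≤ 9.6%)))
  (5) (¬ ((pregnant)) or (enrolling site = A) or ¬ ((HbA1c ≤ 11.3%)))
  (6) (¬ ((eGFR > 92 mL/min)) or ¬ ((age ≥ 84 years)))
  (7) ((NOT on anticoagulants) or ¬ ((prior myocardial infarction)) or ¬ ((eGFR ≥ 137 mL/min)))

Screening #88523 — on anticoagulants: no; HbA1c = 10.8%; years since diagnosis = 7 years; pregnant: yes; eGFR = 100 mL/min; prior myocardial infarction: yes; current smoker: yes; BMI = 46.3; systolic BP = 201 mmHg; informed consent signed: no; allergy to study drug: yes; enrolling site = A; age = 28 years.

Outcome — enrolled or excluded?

Atomic conditions:
  informed consent signed: no → false
  current smoker: yes → true
  NOT allergy to study drug: yes → false
  systolic BP ≤ 165 mmHg: 201 ≤ 165 is false
  years since diagnosis ≤ 6 years: 7 ≤ 6 is false
  on anticoagulants: no → false
  BMI ≥ 23.8: 46.3 ≥ 23.8 is true
  prior myocardial infarction: yes → true
  HbA1c ≤ 9.6%: 10.8 ≤ 9.6 is false
  pregnant: yes → true
  enrolling site = A: A == A is true
  HbA1c ≤ 11.3%: 10.8 ≤ 11.3 is true
  eGFR > 92 mL/min: 100 > 92 is true
  age ≥ 84 years: 28 ≥ 84 is false
  NOT on anticoagulants: no → true
  eGFR ≥ 137 mL/min: 100 ≥ 137 is false
Combine:
[1] false OR true = true
[2] false OR false OR false = false
[3.2] NOT false = true
[3] false OR true = true
[4.1] NOT true = false
[4.3] NOT false = true
[4] false OR true OR true = true
[5.1] NOT true = false
[5.3] NOT true = false
[5] false OR true OR false = true
[6.1] NOT true = false
[6.2] NOT false = true
[6] false OR true = true
[7.2] NOT true = false
[7.3] NOT false = true
[7] true OR false OR true = true
[root] true AND false AND true AND true AND true AND true AND true = false
Overall: false → excluded

Excluded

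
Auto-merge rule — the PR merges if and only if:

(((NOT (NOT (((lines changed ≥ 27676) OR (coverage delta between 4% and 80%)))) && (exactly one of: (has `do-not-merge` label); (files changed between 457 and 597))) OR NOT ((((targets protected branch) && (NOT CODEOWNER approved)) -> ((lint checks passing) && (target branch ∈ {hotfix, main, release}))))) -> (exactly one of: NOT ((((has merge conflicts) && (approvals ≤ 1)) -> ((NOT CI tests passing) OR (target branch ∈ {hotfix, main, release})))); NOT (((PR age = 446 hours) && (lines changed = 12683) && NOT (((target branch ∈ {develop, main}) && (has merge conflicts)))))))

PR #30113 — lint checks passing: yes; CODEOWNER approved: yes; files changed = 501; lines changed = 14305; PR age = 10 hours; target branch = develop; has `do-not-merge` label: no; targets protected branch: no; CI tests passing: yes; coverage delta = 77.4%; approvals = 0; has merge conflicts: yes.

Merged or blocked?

Atomic conditions:
  lines changed ≥ 27676: 14305 ≥ 27676 is false
  coverage delta between 4% and 80%: 77.4 in [4, 80] is true
  has `do-not-merge` label: no → false
  files changed between 457 and 597: 501 in [457, 597] is true
  targets protected branch: no → false
  NOT CODEOWNER approved: yes → false
  lint checks passing: yes → true
  target branch ∈ {hotfix, main, release}: develop is not in the set → false
  has merge conflicts: yes → true
  approvals ≤ 1: 0 ≤ 1 is true
  NOT CI tests passing: yes → false
  PR age = 446 hours: 10 == 446 is false
  lines changed = 12683: 14305 == 12683 is false
  target branch ∈ {develop, main}: develop is in the set → true
Combine:
[1.1.1.1.1] false OR true = true
[1.1.1.1] NOT true = false
[1.1.1] NOT false = true
[1.1.2] exactly-one(false, true) = true
[1.1] true AND true = true
[1.2.1.1] false AND false = false
[1.2.1.2] true AND false = false
[1.2.1] false → false (antecedent false ⇒ implication holds) = true
[1.2] NOT true = false
[1] true OR false = true
[2.1.1.1] true AND true = true
[2.1.1.2] false OR false = false
[2.1.1] true → false = false
[2.1] NOT false = true
[2.2.1.3.1] true AND true = true
[2.2.1.3] NOT true = false
[2.2.1] false AND false AND false = false
[2.2] NOT false = true
[2] exactly-one(true, true) = false
[root] true → false = false
Overall: false → blocked

Blocked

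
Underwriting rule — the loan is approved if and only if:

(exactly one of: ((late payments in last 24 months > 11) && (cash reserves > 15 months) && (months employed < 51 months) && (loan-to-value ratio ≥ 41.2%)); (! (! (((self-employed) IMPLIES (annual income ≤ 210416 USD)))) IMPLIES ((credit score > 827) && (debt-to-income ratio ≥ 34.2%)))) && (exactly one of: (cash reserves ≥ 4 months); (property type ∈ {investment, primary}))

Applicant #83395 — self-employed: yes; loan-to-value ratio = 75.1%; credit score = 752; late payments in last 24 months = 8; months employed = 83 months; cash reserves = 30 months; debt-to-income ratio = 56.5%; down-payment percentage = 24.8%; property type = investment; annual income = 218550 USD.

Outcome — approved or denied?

Denied

Atomic conditions:
  late payments in last 24 months > 11: 8 > 11 is false
  cash reserves > 15 months: 30 > 15 is true
  months employed < 51 months: 83 < 51 is false
  loan-to-value ratio ≥ 41.2%: 75.1 ≥ 41.2 is true
  self-employed: yes → true
  annual income ≤ 210416 USD: 218550 ≤ 210416 is false
  credit score > 827: 752 > 827 is false
  debt-to-income ratio ≥ 34.2%: 56.5 ≥ 34.2 is true
  cash reserves ≥ 4 months: 30 ≥ 4 is true
  property type ∈ {investment, primary}: investment is in the set → true
Combine:
[1.1] false AND true AND false AND true = false
[1.2.1.1.1] true → false = false
[1.2.1.1] NOT false = true
[1.2.1] NOT true = false
[1.2.2] false AND true = false
[1.2] false → false (antecedent false ⇒ implication holds) = true
[1] exactly-one(false, true) = true
[2] exactly-one(true, true) = false
[root] true AND false = false
Overall: false → denied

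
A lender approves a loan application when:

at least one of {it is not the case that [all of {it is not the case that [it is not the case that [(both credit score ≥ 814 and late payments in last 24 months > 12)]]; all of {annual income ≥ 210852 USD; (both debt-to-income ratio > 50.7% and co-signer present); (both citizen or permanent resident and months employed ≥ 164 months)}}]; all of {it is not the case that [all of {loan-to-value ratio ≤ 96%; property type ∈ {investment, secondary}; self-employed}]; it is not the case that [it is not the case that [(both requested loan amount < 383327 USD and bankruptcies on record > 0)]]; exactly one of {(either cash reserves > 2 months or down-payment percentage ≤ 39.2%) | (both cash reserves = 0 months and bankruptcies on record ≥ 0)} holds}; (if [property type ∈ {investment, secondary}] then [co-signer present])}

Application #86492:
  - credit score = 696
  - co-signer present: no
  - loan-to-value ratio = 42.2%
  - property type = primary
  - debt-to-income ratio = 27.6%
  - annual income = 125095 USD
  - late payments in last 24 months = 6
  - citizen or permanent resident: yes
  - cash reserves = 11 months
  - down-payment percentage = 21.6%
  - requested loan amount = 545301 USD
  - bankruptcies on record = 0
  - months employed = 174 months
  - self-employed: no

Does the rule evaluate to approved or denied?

Atomic conditions:
  credit score ≥ 814: 696 ≥ 814 is false
  late payments in last 24 months > 12: 6 > 12 is false
  annual income ≥ 210852 USD: 125095 ≥ 210852 is false
  debt-to-income ratio > 50.7%: 27.6 > 50.7 is false
  co-signer present: no → false
  citizen or permanent resident: yes → true
  months employed ≥ 164 months: 174 ≥ 164 is true
  loan-to-value ratio ≤ 96%: 42.2 ≤ 96 is true
  property type ∈ {investment, secondary}: primary is not in the set → false
  self-employed: no → false
  requested loan amount < 383327 USD: 545301 < 383327 is false
  bankruptcies on record > 0: 0 > 0 is false
  cash reserves > 2 months: 11 > 2 is true
  down-payment percentage ≤ 39.2%: 21.6 ≤ 39.2 is true
  cash reserves = 0 months: 11 == 0 is false
  bankruptcies on record ≥ 0: 0 ≥ 0 is true
Combine:
[1.1.1.1.1] false AND false = false
[1.1.1.1] NOT false = true
[1.1.1] NOT true = false
[1.1.2.2] false AND false = false
[1.1.2.3] true AND true = true
[1.1.2] false AND false AND true = false
[1.1] false AND false = false
[1] NOT false = true
[2.1.1] true AND false AND false = false
[2.1] NOT false = true
[2.2.1.1] false AND false = false
[2.2.1] NOT false = true
[2.2] NOT true = false
[2.3.1] true OR true = true
[2.3.2] false AND true = false
[2.3] exactly-one(true, false) = true
[2] true AND false AND true = false
[3] false → false (antecedent false ⇒ implication holds) = true
[root] true OR false OR true = true
Overall: true → approved

Approved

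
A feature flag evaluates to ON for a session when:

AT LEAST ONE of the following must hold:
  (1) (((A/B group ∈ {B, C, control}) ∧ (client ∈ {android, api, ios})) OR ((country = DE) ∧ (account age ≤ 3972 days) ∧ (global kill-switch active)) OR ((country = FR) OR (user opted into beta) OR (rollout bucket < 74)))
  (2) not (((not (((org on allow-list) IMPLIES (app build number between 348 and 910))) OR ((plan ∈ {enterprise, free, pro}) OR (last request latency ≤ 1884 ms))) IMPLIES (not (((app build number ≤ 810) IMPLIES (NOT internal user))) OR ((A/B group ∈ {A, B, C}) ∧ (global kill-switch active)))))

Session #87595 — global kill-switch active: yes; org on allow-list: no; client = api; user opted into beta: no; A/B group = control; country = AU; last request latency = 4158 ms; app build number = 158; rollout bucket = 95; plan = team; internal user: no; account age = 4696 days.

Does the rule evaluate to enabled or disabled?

Atomic conditions:
  A/B group ∈ {B, C, control}: control is in the set → true
  client ∈ {android, api, ios}: api is in the set → true
  country = DE: AU == DE is false
  account age ≤ 3972 days: 4696 ≤ 3972 is false
  global kill-switch active: yes → true
  country = FR: AU == FR is false
  user opted into beta: no → false
  rollout bucket < 74: 95 < 74 is false
  org on allow-list: no → false
  app build number between 348 and 910: 158 in [348, 910] is false
  plan ∈ {enterprise, free, pro}: team is not in the set → false
  last request latency ≤ 1884 ms: 4158 ≤ 1884 is false
  app build number ≤ 810: 158 ≤ 810 is true
  NOT internal user: no → true
  A/B group ∈ {A, B, C}: control is not in the set → false
Combine:
[1.1] true AND true = true
[1.2] false AND false AND true = false
[1.3] false OR false OR false = false
[1] true OR false OR false = true
[2.1.1.1.1] false → false (antecedent false ⇒ implication holds) = true
[2.1.1.1] NOT true = false
[2.1.1.2] false OR false = false
[2.1.1] false OR false = false
[2.1.2.1.1] true → true = true
[2.1.2.1] NOT true = false
[2.1.2.2] false AND true = false
[2.1.2] false OR false = false
[2.1] false → false (antecedent false ⇒ implication holds) = true
[2] NOT true = false
[root] true OR false = true
Overall: true → enabled

Enabled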